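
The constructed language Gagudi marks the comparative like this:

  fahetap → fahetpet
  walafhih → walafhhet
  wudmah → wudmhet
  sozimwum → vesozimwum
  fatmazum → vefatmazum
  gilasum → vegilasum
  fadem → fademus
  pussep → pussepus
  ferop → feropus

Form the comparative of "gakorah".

sozimwum and fadem both end in -m yet inflect differently (vesozimwum, fademus), so the final letter is not what conditions the rule; the last vowel is.
"gakorah" has last vowel 'a'. The stems whose last vowel is 'a' (fahetap → fahetpet, wudmah → wudmhet) delete the last vowel and add -et.
So gakorah → gakorhet.

gakorhet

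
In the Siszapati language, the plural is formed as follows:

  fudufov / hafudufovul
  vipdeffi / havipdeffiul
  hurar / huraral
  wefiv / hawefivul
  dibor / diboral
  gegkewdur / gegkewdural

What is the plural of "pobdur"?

pobdural

"pobdur" ends in -r. The stems ending in -r (hurar → huraral, dibor → diboral, gegkewdur → gegkewdural) add -al.
The other pattern: stems ending in -i or -v add ha- … -ul around the stem.
So pobdur → pobdural.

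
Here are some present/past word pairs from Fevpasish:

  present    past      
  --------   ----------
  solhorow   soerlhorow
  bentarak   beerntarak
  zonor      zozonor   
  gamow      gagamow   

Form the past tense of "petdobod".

solhorow and gamow both end in -w yet inflect differently (soerlhorow, gagamow), so the final letter is not what conditions the rule; the number of vowels is.
"petdobod" has 3 vowels. The stems with 3 vowels (solhorow → soerlhorow, bentarak → beerntarak) insert -er- after the first vowel.
The other pattern: stems with 2 vowels repeat the first consonant+vowel as a prefix.
So petdobod → peertdobod.

peertdobod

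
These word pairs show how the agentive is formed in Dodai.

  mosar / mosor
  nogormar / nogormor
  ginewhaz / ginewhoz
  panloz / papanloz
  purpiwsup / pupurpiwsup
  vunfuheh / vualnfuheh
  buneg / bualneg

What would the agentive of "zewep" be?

ginewhaz and panloz both end in -z yet inflect differently (ginewhoz, papanloz), so the final letter is not what conditions the rule; the last vowel is.
"zewep" has last vowel 'e'. The stems whose last vowel is 'e' (vunfuheh → vualnfuheh, buneg → bualneg) insert -al- after the first vowel.
The other patterns: stems whose last vowel is 'a' change the last vowel to 'o'; stems whose last vowel is 'o' or 'u' repeat the first consonant+vowel as a prefix.
So zewep → zealwep.

zealwep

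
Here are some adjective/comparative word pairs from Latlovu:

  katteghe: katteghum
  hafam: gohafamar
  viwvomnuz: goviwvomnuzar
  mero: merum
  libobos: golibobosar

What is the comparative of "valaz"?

govalazar

mero and libobos both have last vowel 'o' yet inflect differently (merum, golibobosar), so the last vowel is not what conditions the rule; whether the stem ends in a vowel or a consonant is.
"valaz" ends in a consonant. The stems ending in a consonant (libobos → golibobosar, hafam → gohafamar, viwvomnuz → goviwvomnuzar) add go- … -ar around the stem.
The other pattern: stems ending in a vowel drop the final letter and add -um.
So valaz → govalazar.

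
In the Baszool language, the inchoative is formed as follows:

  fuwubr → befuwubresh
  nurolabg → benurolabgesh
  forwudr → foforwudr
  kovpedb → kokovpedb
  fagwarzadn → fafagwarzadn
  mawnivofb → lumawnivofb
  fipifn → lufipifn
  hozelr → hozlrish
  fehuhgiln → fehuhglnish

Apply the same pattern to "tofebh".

betofebhesh

fuwubr and forwudr both end in -r yet inflect differently (befuwubresh, foforwudr), so the final letter is not what conditions the rule; the second-to-last letter is.
"tofebh" has second-to-last letter 'b'. The stems whose second-to-last letter is 'b' (fuwubr → befuwubresh, nurolabg → benurolabgesh) add be- … -esh around the stem.
The other patterns: stems whose second-to-last letter is 'd' repeat the first consonant+vowel as a prefix; stems whose second-to-last letter is 'f' add the prefix lu-; stems whose second-to-last letter is 'l' delete the last vowel and add -ish.
So tofebh → betofebhesh.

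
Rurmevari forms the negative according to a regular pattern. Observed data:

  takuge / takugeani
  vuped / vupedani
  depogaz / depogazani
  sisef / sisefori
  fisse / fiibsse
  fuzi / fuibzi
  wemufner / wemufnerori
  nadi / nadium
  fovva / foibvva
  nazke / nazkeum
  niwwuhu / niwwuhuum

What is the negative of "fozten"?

foibzten

"fozten" begins with f-. The stems beginning with f- (fisse → fiibsse, fovva → foibvva, fuzi → fuibzi) insert -ib- after the first vowel.
So fozten → foibzten.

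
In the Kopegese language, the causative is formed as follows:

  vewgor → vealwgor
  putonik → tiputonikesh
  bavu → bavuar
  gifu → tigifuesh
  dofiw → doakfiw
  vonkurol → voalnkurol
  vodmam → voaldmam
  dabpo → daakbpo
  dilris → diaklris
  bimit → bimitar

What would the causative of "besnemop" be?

besnemopar

"besnemop" begins with b-. The stems beginning with b- (bimit → bimitar, bavu → bavuar) add -ar.
The other patterns: stems beginning with d- insert -ak- after the first vowel; stems beginning with v- insert -al- after the first vowel; stems beginning with g- or p- add ti- … -esh around the stem.
So besnemop → besnemopar.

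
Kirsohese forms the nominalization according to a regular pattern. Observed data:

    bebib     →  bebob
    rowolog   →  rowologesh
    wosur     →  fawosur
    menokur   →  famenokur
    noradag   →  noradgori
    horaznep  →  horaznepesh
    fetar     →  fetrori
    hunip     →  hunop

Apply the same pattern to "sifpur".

fasifpur

fetar and wosur both end in -r yet inflect differently (fetrori, fawosur), so the final letter is not what conditions the rule; the last vowel is.
"sifpur" has last vowel 'u'. The stems whose last vowel is 'u' (wosur → fawosur, menokur → famenokur) add the prefix fa-.
So sifpur → fasifpur.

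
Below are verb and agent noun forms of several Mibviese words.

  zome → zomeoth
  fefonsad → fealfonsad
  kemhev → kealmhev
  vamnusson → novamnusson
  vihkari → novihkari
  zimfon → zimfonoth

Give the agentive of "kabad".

kaalbad

zimfon and vamnusson both end in -n yet inflect differently (zimfonoth, novamnusson), so the final letter is not what conditions the rule; the first letter is.
"kabad" begins with k-. The one such stem in the data (kemhev → kealmhev) inserts -al- after the first vowel (as does fefonsad), so the same rule applies.
So kabad → kaalbad.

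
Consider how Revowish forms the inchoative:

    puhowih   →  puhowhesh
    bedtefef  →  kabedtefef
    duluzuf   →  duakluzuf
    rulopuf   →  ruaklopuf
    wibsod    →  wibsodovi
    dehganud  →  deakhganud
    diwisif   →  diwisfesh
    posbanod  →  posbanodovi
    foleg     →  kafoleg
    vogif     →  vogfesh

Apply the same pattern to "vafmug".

vaakfmug

vogif and duluzuf both end in -f yet inflect differently (vogfesh, duakluzuf), so the final letter is not what conditions the rule; the last vowel is.
"vafmug" has last vowel 'u'. The stems whose last vowel is 'u' (duluzuf → duakluzuf, rulopuf → ruaklopuf, dehganud → deakhganud) insert -ak- after the first vowel.
The other patterns: stems whose last vowel is 'i' delete the last vowel and add -esh; stems whose last vowel is 'e' add the prefix ka-; stems whose last vowel is 'o' add -ovi.
So vafmug → vaakfmug.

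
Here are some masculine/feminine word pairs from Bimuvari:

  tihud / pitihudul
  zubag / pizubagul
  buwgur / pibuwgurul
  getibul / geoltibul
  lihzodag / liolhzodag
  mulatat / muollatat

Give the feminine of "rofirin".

roolfirin

zubag and lihzodag both end in -g yet inflect differently (pizubagul, liolhzodag), so the final letter is not what conditions the rule; the number of vowels is.
"rofirin" has 3 vowels. The stems with 3 vowels (getibul → geoltibul, lihzodag → liolhzodag, mulatat → muollatat) insert -ol- after the first vowel.
The other pattern: stems with 2 vowels add pi- … -ul around the stem.
So rofirin → roolfirin.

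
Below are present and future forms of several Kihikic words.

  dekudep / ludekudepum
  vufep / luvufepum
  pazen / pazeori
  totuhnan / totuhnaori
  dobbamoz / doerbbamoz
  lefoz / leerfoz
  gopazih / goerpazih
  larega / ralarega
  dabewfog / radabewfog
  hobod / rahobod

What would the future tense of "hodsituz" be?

hoerdsituz

dekudep and pazen both have last vowel 'e' yet inflect differently (ludekudepum, pazeori), so the last vowel is not what conditions the rule; the final letter is.
"hodsituz" ends in -z. The stems ending in -z (dobbamoz → doerbbamoz, lefoz → leerfoz) insert -er- after the first vowel.
So hodsituz → hoerdsituz.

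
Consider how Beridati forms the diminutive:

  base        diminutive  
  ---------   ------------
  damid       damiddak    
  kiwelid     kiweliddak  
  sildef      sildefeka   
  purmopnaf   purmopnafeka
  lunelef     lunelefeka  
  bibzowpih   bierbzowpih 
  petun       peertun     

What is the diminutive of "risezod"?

damid and bibzowpih both have last vowel 'i' yet inflect differently (damiddak, bierbzowpih), so the last vowel is not what conditions the rule; the final letter is.
"risezod" ends in -d. The stems ending in -d (damid → damiddak, kiwelid → kiweliddak) double the final consonant and add -ak.
The other patterns: stems ending in -f add -eka; stems ending in -h or -n insert -er- after the first vowel.
So risezod → risezoddak.

risezoddak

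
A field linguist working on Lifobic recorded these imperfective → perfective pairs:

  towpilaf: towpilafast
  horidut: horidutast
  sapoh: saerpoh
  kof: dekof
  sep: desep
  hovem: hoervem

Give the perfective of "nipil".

"nipil" has 2 vowels. The stems with 2 vowels (hovem → hoervem, sapoh → saerpoh) insert -er- after the first vowel.
So nipil → nierpil.

nierpil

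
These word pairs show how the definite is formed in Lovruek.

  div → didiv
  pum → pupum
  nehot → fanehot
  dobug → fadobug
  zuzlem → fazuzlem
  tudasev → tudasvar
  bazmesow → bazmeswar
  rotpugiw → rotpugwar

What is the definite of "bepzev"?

pum and zuzlem both end in -m yet inflect differently (pupum, fazuzlem), so the final letter is not what conditions the rule; the number of vowels is.
"bepzev" has 2 vowels. The stems with 2 vowels (nehot → fanehot, dobug → fadobug, zuzlem → fazuzlem) add the prefix fa-.
The other patterns: stems with 1 vowel repeat the first consonant+vowel as a prefix; stems with 3 vowels delete the last vowel and add -ar.
So bepzev → fabepzev.

fabepzev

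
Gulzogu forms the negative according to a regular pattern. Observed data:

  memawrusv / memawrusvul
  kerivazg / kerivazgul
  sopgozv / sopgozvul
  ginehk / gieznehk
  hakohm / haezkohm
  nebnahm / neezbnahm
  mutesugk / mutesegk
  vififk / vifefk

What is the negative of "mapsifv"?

"mapsifv" has second-to-last letter 'f'. The one such stem in the data (vififk → vifefk) changes the last vowel to 'e' (as does mutesugk), so the same rule applies.
The other patterns: stems whose second-to-last letter is 's' or 'z' add -ul; stems whose second-to-last letter is 'h' insert -ez- after the first vowel.
So mapsifv → mapsefv.

mapsefv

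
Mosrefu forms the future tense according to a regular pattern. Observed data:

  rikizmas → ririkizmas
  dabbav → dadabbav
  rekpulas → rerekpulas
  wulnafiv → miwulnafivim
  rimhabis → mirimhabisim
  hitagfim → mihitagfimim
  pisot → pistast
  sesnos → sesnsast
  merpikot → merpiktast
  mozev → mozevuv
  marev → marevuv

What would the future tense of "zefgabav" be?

dabbav and wulnafiv both end in -v yet inflect differently (dadabbav, miwulnafivim), so the final letter is not what conditions the rule; the last vowel is.
"zefgabav" has last vowel 'a'. The stems whose last vowel is 'a' (rikizmas → ririkizmas, dabbav → dadabbav, rekpulas → rerekpulas) repeat the first consonant+vowel as a prefix.
So zefgabav → zezefgabav.

zezefgabav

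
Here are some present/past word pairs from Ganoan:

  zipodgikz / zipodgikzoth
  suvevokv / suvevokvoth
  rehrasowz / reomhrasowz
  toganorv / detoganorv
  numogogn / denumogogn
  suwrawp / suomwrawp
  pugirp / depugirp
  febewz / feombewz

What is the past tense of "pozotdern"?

depozotdern

zipodgikz and febewz both end in -z yet inflect differently (zipodgikzoth, feombewz), so the final letter is not what conditions the rule; the second-to-last letter is.
"pozotdern" has second-to-last letter 'r'. The stems whose second-to-last letter is 'r' (pugirp → depugirp, toganorv → detoganorv) add the prefix de-.
The other patterns: stems whose second-to-last letter is 'k' add -oth; stems whose second-to-last letter is 'w' insert -om- after the first vowel.
So pozotdern → depozotdern.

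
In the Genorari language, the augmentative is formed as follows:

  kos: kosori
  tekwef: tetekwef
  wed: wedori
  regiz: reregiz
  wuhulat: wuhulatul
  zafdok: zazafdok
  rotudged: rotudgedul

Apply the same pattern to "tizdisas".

wed and rotudged both end in -d yet inflect differently (wedori, rotudgedul), so the final letter is not what conditions the rule; the number of vowels is.
"tizdisas" has 3 vowels. The stems with 3 vowels (rotudged → rotudgedul, wuhulat → wuhulatul) add -ul.
So tizdisas → tizdisasul.

tizdisasul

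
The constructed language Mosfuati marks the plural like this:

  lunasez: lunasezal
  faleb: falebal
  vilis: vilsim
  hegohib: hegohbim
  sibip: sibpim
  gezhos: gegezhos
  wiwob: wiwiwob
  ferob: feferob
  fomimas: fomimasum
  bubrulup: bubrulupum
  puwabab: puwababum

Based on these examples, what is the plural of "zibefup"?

zibefupum

faleb and hegohib both end in -b yet inflect differently (falebal, hegohbim), so the final letter is not what conditions the rule; the last vowel is.
"zibefup" has last vowel 'u'. The one such stem in the data (bubrulup → bubrulupum) adds -um, so the same rule applies.
So zibefup → zibefupum.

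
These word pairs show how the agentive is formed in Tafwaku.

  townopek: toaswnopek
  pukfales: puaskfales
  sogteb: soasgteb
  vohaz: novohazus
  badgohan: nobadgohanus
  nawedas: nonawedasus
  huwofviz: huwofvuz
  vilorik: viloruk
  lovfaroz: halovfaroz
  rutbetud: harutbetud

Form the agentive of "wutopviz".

wutopvuz

pukfales and nawedas both end in -s yet inflect differently (puaskfales, nonawedasus), so the final letter is not what conditions the rule; the last vowel is.
"wutopviz" has last vowel 'i'. The stems whose last vowel is 'i' (huwofviz → huwofvuz, vilorik → viloruk) change the last vowel to 'u'.
The other patterns: stems whose last vowel is 'e' insert -as- after the first vowel; stems whose last vowel is 'a' add no- … -us around the stem; stems whose last vowel is 'o' or 'u' add the prefix ha-.
So wutopviz → wutopvuz.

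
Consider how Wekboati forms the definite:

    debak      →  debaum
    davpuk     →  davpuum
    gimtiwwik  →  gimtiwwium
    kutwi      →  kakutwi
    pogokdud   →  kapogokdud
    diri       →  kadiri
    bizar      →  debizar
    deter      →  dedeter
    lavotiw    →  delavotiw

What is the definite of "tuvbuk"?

gimtiwwik and kutwi both have last vowel 'i' yet inflect differently (gimtiwwium, kakutwi), so the last vowel is not what conditions the rule; the final letter is.
"tuvbuk" ends in -k. The stems ending in -k (debak → debaum, davpuk → davpuum, gimtiwwik → gimtiwwium) drop the final letter and add -um.
The other patterns: stems ending in -d or -i add the prefix ka-; stems ending in -r or -w add the prefix de-.
So tuvbuk → tuvbuum.

tuvbuum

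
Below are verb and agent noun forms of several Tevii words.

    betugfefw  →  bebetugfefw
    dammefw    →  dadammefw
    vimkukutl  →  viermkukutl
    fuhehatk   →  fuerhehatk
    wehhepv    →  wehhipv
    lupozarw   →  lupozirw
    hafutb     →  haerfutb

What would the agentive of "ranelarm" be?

"ranelarm" has second-to-last letter 'r'. The one such stem in the data (lupozarw → lupozirw) changes the last vowel to 'i' (as does wehhepv), so the same rule applies.
The other patterns: stems whose second-to-last letter is 't' insert -er- after the first vowel; stems whose second-to-last letter is 'f' repeat the first consonant+vowel as a prefix.
So ranelarm → ranelirm.

ranelirm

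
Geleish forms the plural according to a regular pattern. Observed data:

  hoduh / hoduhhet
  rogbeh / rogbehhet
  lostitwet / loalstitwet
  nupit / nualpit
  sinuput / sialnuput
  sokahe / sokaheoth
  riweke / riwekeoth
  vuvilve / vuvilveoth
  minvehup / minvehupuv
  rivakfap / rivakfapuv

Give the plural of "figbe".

figbeoth

rogbeh and lostitwet both have last vowel 'e' yet inflect differently (rogbehhet, loalstitwet), so the last vowel is not what conditions the rule; the final letter is.
"figbe" ends in -e. The stems ending in -e (sokahe → sokaheoth, riweke → riwekeoth, vuvilve → vuvilveoth) add -oth.
The other patterns: stems ending in -h double the final consonant and add -et; stems ending in -t insert -al- after the first vowel; stems ending in -p add -uv.
So figbe → figbeoth.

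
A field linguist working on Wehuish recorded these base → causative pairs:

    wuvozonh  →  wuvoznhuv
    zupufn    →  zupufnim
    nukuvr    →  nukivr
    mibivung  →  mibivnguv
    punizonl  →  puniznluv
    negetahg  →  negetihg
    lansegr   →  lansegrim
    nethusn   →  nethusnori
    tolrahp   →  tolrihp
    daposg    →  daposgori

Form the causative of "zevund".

zevnduv

"zevund" has second-to-last letter 'n'. The stems whose second-to-last letter is 'n' (mibivung → mibivnguv, wuvozonh → wuvoznhuv, punizonl → puniznluv) delete the last vowel and add -uv.
The other patterns: stems whose second-to-last letter is 'f' or 'g' add -im; stems whose second-to-last letter is 's' add -ori; stems whose second-to-last letter is 'h' or 'v' change the last vowel to 'i'.
So zevund → zevnduv.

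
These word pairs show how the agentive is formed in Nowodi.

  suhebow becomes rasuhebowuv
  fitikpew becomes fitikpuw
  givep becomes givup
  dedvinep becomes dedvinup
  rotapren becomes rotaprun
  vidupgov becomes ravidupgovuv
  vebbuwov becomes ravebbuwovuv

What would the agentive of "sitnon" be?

rasitnonuv

"sitnon" has last vowel 'o'. The stems whose last vowel is 'o' (suhebow → rasuhebowuv, vebbuwov → ravebbuwovuv, vidupgov → ravidupgovuv) add ra- … -uv around the stem.
The other pattern: stems whose last vowel is 'e' change the last vowel to 'u'.
So sitnon → rasitnonuv.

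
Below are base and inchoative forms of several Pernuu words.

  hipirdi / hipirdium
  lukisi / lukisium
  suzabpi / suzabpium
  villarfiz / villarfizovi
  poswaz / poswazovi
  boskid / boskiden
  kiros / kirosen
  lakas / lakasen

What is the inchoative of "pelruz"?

"pelruz" ends in -z. The stems ending in -z (villarfiz → villarfizovi, poswaz → poswazovi) add -ovi.
The other patterns: stems ending in -i add -um; stems ending in -d or -s add -en.
So pelruz → pelruzovi.

pelruzovi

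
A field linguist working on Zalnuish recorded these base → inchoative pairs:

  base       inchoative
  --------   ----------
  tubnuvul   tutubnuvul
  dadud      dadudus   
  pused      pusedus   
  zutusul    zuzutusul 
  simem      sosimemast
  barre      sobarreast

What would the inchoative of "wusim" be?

"wusim" ends in -m. The one such stem in the data (simem → sosimemast) adds so- … -ast around the stem, so the same rule applies.
The other patterns: stems ending in -l repeat the first consonant+vowel as a prefix; stems ending in -d add -us.
So wusim → sowusimast.

sowusimast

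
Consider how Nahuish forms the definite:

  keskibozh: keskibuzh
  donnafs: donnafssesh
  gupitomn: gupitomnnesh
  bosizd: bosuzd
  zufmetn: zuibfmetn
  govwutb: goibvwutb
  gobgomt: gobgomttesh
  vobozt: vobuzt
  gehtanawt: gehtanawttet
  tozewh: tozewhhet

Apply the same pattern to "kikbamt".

vobozt and gehtanawt both end in -t yet inflect differently (vobuzt, gehtanawttet), so the final letter is not what conditions the rule; the second-to-last letter is.
"kikbamt" has second-to-last letter 'm'. The stems whose second-to-last letter is 'm' (gupitomn → gupitomnnesh, gobgomt → gobgomttesh) double the final consonant and add -esh.
The other patterns: stems whose second-to-last letter is 't' insert -ib- after the first vowel; stems whose second-to-last letter is 'z' change the last vowel to 'u'; stems whose second-to-last letter is 'w' double the final consonant and add -et.
So kikbamt → kikbamttesh.

kikbamttesh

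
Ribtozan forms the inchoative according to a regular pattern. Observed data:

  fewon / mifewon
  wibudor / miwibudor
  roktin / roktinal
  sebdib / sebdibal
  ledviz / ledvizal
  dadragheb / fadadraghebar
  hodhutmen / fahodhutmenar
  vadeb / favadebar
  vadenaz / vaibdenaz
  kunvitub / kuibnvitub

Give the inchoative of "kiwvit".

fewon and roktin both end in -n yet inflect differently (mifewon, roktinal), so the final letter is not what conditions the rule; the last vowel is.
"kiwvit" has last vowel 'i'. The stems whose last vowel is 'i' (roktin → roktinal, sebdib → sebdibal, ledviz → ledvizal) add -al.
The other patterns: stems whose last vowel is 'o' add the prefix mi-; stems whose last vowel is 'e' add fa- … -ar around the stem; stems whose last vowel is 'a' or 'u' insert -ib- after the first vowel.
So kiwvit → kiwvital.

kiwvital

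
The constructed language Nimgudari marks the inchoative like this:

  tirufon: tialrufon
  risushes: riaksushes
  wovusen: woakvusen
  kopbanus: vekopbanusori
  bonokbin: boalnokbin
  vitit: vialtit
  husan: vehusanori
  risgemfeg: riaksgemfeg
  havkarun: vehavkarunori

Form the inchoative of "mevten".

meakvten

wovusen and bonokbin both end in -n yet inflect differently (woakvusen, boalnokbin), so the final letter is not what conditions the rule; the last vowel is.
"mevten" has last vowel 'e'. The stems whose last vowel is 'e' (wovusen → woakvusen, risushes → riaksushes, risgemfeg → riaksgemfeg) insert -ak- after the first vowel.
The other patterns: stems whose last vowel is 'i' or 'o' insert -al- after the first vowel; stems whose last vowel is 'a' or 'u' add ve- … -ori around the stem.
So mevten → meakvten.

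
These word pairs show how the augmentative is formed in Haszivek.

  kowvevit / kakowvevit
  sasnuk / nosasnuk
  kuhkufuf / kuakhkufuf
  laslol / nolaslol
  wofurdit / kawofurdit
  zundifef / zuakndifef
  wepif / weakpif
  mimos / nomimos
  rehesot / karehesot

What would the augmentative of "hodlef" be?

hoakdlef

wofurdit and wepif both have last vowel 'i' yet inflect differently (kawofurdit, weakpif), so the last vowel is not what conditions the rule; the final letter is.
"hodlef" ends in -f. The stems ending in -f (wepif → weakpif, kuhkufuf → kuakhkufuf, zundifef → zuakndifef) insert -ak- after the first vowel.
The other patterns: stems ending in -t add the prefix ka-; stems ending in -k, -l or -s add the prefix no-.
So hodlef → hoakdlef.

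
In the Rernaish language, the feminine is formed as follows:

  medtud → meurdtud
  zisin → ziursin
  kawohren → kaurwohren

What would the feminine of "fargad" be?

Every pair shown (medtud → meurdtud, zisin → ziursin, kawohren → kaurwohren) follows the same rule: insert -ur- after the first vowel.
So fargad → faurrgad.

faurrgad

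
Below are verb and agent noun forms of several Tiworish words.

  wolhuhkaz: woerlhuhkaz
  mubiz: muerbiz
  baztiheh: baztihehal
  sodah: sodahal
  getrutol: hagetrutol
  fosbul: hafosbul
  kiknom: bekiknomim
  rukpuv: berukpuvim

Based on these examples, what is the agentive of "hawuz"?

haerwuz

wolhuhkaz and sodah both have last vowel 'a' yet inflect differently (woerlhuhkaz, sodahal), so the last vowel is not what conditions the rule; the final letter is.
"hawuz" ends in -z. The stems ending in -z (wolhuhkaz → woerlhuhkaz, mubiz → muerbiz) insert -er- after the first vowel.
So hawuz → haerwuz.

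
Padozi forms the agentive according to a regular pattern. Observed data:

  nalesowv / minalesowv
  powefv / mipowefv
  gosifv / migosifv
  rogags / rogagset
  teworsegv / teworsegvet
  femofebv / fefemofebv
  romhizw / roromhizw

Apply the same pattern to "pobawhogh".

pobawhoghet

nalesowv and teworsegv both end in -v yet inflect differently (minalesowv, teworsegvet), so the final letter is not what conditions the rule; the second-to-last letter is.
"pobawhogh" has second-to-last letter 'g'. The stems whose second-to-last letter is 'g' (rogags → rogagset, teworsegv → teworsegvet) add -et.
So pobawhogh → pobawhoghet.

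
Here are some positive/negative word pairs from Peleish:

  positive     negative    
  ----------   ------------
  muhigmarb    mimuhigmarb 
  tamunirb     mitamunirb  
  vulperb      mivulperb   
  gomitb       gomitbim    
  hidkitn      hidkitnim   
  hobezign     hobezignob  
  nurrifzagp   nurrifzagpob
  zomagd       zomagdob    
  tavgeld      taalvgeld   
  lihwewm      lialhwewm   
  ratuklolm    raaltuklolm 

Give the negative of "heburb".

miheburb

muhigmarb and gomitb both end in -b yet inflect differently (mimuhigmarb, gomitbim), so the final letter is not what conditions the rule; the second-to-last letter is.
"heburb" has second-to-last letter 'r'. The stems whose second-to-last letter is 'r' (muhigmarb → mimuhigmarb, tamunirb → mitamunirb, vulperb → mivulperb) add the prefix mi-.
The other patterns: stems whose second-to-last letter is 't' add -im; stems whose second-to-last letter is 'g' add -ob; stems whose second-to-last letter is 'l' or 'w' insert -al- after the first vowel.
So heburb → miheburb.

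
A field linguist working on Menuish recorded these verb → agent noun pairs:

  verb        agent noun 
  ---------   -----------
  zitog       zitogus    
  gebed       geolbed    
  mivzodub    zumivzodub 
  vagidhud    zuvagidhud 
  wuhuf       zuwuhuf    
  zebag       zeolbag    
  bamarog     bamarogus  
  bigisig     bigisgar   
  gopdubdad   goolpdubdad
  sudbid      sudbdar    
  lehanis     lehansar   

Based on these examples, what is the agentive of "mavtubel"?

maolvtubel

bamarog and bigisig both end in -g yet inflect differently (bamarogus, bigisgar), so the final letter is not what conditions the rule; the last vowel is.
"mavtubel" has last vowel 'e'. The one such stem in the data (gebed → geolbed) inserts -ol- after the first vowel (as do zebag, gopdubdad), so the same rule applies.
So mavtubel → maolvtubel.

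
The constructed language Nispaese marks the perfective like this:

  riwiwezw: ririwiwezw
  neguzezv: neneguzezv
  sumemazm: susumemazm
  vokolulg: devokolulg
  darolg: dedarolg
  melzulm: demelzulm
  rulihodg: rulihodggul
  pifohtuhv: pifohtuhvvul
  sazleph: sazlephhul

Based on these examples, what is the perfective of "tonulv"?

"tonulv" has second-to-last letter 'l'. The stems whose second-to-last letter is 'l' (vokolulg → devokolulg, darolg → dedarolg, melzulm → demelzulm) add the prefix de-.
So tonulv → detonulv.

detonulv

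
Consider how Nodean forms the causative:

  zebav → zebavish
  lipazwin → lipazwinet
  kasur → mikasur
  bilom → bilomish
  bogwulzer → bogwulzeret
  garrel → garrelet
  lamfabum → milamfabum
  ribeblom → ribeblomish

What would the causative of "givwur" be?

migivwur

"givwur" has last vowel 'u'. The stems whose last vowel is 'u' (lamfabum → milamfabum, kasur → mikasur) add the prefix mi-.
The other patterns: stems whose last vowel is 'a' or 'o' add -ish; stems whose last vowel is 'e' or 'i' add -et.
So givwur → migivwur.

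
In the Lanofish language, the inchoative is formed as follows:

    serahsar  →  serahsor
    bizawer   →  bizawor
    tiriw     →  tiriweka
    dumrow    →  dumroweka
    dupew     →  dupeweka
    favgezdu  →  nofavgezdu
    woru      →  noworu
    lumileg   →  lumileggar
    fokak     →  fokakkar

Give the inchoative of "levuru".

bizawer and dupew both have last vowel 'e' yet inflect differently (bizawor, dupeweka), so the last vowel is not what conditions the rule; the final letter is.
"levuru" ends in -u. The stems ending in -u (favgezdu → nofavgezdu, woru → noworu) add the prefix no-.
The other patterns: stems ending in -r change the last vowel to 'o'; stems ending in -w add -eka; stems ending in -g or -k double the final consonant and add -ar.
So levuru → nolevuru.

nolevuru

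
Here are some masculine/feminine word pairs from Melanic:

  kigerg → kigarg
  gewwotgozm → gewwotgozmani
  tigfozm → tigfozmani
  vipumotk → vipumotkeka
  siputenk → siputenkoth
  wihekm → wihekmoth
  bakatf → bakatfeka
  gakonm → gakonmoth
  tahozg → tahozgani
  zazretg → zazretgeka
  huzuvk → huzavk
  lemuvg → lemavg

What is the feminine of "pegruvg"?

zazretg and lemuvg both end in -g yet inflect differently (zazretgeka, lemavg), so the final letter is not what conditions the rule; the second-to-last letter is.
"pegruvg" has second-to-last letter 'v'. The stems whose second-to-last letter is 'v' (lemuvg → lemavg, huzuvk → huzavk) change the last vowel to 'a'.
So pegruvg → pegravg.

pegravg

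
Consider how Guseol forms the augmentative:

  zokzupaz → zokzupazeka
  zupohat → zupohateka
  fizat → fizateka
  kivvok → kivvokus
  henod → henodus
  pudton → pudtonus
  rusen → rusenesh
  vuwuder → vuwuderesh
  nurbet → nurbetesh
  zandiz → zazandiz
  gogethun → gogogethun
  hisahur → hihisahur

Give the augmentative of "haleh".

"haleh" has last vowel 'e'. The stems whose last vowel is 'e' (rusen → rusenesh, vuwuder → vuwuderesh, nurbet → nurbetesh) add -esh.
So haleh → halehesh.

halehesh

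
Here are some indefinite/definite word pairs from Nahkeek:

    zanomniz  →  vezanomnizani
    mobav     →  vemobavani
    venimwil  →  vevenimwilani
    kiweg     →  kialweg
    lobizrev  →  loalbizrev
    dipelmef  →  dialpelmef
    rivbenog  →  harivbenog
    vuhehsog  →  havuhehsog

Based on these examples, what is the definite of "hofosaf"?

vehofosafani

mobav and lobizrev both end in -v yet inflect differently (vemobavani, loalbizrev), so the final letter is not what conditions the rule; the last vowel is.
"hofosaf" has last vowel 'a'. The one such stem in the data (mobav → vemobavani) adds ve- … -ani around the stem, so the same rule applies.
The other patterns: stems whose last vowel is 'e' insert -al- after the first vowel; stems whose last vowel is 'o' add the prefix ha-.
So hofosaf → vehofosafani.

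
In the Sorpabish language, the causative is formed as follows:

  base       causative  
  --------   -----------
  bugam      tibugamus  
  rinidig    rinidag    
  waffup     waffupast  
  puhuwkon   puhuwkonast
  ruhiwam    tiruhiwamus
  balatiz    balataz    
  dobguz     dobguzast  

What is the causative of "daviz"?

davaz

balatiz and dobguz both end in -z yet inflect differently (balataz, dobguzast), so the final letter is not what conditions the rule; the last vowel is.
"daviz" has last vowel 'i'. The stems whose last vowel is 'i' (balatiz → balataz, rinidig → rinidag) change the last vowel to 'a'.
So daviz → davaz.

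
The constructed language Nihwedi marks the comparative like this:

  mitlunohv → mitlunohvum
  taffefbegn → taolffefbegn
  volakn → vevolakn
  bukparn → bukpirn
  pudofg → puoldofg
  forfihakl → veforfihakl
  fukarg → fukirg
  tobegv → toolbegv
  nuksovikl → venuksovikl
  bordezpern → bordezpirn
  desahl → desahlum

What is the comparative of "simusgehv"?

simusgehvum

nuksovikl and desahl both end in -l yet inflect differently (venuksovikl, desahlum), so the final letter is not what conditions the rule; the second-to-last letter is.
"simusgehv" has second-to-last letter 'h'. The stems whose second-to-last letter is 'h' (mitlunohv → mitlunohvum, desahl → desahlum) add -um.
So simusgehv → simusgehvum.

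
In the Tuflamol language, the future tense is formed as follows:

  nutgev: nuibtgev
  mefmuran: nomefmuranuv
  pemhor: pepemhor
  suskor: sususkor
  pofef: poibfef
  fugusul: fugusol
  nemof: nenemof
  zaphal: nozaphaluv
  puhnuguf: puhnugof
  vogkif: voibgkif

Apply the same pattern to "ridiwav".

noridiwavuv

fugusul and zaphal both end in -l yet inflect differently (fugusol, nozaphaluv), so the final letter is not what conditions the rule; the last vowel is.
"ridiwav" has last vowel 'a'. The stems whose last vowel is 'a' (mefmuran → nomefmuranuv, zaphal → nozaphaluv) add no- … -uv around the stem.
So ridiwav → noridiwavuv.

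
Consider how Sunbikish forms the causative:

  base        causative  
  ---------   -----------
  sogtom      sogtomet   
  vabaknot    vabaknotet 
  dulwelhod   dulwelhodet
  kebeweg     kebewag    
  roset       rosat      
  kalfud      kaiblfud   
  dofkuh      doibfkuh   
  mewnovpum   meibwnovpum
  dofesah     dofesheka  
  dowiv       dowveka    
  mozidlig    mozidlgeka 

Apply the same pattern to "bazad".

vabaknot and roset both end in -t yet inflect differently (vabaknotet, rosat), so the final letter is not what conditions the rule; the last vowel is.
"bazad" has last vowel 'a'. The one such stem in the data (dofesah → dofesheka) deletes the last vowel and adds -eka (as do dowiv, mozidlig), so the same rule applies.
So bazad → bazdeka.

bazdeka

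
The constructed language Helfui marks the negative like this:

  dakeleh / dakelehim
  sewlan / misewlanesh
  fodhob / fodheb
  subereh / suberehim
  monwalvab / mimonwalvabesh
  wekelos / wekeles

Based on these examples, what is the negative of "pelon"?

pelen

"pelon" has last vowel 'o'. The stems whose last vowel is 'o' (fodhob → fodheb, wekelos → wekeles) change the last vowel to 'e'.
The other patterns: stems whose last vowel is 'a' add mi- … -esh around the stem; stems whose last vowel is 'e' add -im.
So pelon → pelen.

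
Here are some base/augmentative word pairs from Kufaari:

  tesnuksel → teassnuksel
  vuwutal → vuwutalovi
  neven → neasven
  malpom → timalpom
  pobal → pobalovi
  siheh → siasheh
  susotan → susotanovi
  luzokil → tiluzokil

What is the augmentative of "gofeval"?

pobal and tesnuksel both end in -l yet inflect differently (pobalovi, teassnuksel), so the final letter is not what conditions the rule; the last vowel is.
"gofeval" has last vowel 'a'. The stems whose last vowel is 'a' (pobal → pobalovi, susotan → susotanovi, vuwutal → vuwutalovi) add -ovi.
The other patterns: stems whose last vowel is 'e' insert -as- after the first vowel; stems whose last vowel is 'i' or 'o' add the prefix ti-.
So gofeval → gofevalovi.

gofevalovi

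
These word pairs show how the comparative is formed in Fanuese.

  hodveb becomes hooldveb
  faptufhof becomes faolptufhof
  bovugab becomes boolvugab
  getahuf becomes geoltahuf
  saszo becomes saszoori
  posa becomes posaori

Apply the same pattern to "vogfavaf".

voolgfavaf

faptufhof and saszo both have last vowel 'o' yet inflect differently (faolptufhof, saszoori), so the last vowel is not what conditions the rule; whether the stem ends in a vowel or a consonant is.
"vogfavaf" ends in a consonant. The stems ending in a consonant (hodveb → hooldveb, faptufhof → faolptufhof, bovugab → boolvugab) insert -ol- after the first vowel.
So vogfavaf → voolgfavaf.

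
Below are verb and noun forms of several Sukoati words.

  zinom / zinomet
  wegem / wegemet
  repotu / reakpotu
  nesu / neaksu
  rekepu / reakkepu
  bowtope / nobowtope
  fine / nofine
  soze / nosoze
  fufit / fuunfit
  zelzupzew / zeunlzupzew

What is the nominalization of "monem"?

monemet

wegem and bowtope both have last vowel 'e' yet inflect differently (wegemet, nobowtope), so the last vowel is not what conditions the rule; the final letter is.
"monem" ends in -m. The stems ending in -m (zinom → zinomet, wegem → wegemet) add -et.
The other patterns: stems ending in -u insert -ak- after the first vowel; stems ending in -e add the prefix no-; stems ending in -t or -w insert -un- after the first vowel.
So monem → monemet.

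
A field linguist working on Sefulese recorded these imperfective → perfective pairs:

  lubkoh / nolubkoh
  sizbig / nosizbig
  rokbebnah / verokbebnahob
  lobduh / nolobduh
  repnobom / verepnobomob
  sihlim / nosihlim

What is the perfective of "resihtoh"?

sihlim and repnobom both end in -m yet inflect differently (nosihlim, verepnobomob), so the final letter is not what conditions the rule; the number of vowels is.
"resihtoh" has 3 vowels. The stems with 3 vowels (repnobom → verepnobomob, rokbebnah → verokbebnahob) add ve- … -ob around the stem.
So resihtoh → veresihtohob.

veresihtohob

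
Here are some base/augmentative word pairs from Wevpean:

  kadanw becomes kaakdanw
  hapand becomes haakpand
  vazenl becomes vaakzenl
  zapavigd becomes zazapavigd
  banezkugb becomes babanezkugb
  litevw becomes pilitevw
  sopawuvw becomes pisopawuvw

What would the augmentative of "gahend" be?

gaakhend

hapand and zapavigd both end in -d yet inflect differently (haakpand, zazapavigd), so the final letter is not what conditions the rule; the second-to-last letter is.
"gahend" has second-to-last letter 'n'. The stems whose second-to-last letter is 'n' (kadanw → kaakdanw, hapand → haakpand, vazenl → vaakzenl) insert -ak- after the first vowel.
The other patterns: stems whose second-to-last letter is 'g' repeat the first consonant+vowel as a prefix; stems whose second-to-last letter is 'v' add the prefix pi-.
So gahend → gaakhend.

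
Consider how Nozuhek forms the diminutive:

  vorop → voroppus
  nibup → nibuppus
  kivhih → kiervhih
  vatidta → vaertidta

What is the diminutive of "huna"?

huerna

vorop and vatidta both begin with v- yet inflect differently (voroppus, vaertidta), so the first letter is not what conditions the rule; the final letter is.
"huna" ends in -a. The one such stem in the data (vatidta → vaertidta) inserts -er- after the first vowel (as does kivhih), so the same rule applies.
The other pattern: stems ending in -p double the final consonant and add -us.
So huna → huerna.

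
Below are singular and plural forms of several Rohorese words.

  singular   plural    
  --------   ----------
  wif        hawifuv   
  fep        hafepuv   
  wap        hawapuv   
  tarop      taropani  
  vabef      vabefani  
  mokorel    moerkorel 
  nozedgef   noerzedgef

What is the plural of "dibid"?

dibidani

"dibid" has 2 vowels. The stems with 2 vowels (tarop → taropani, vabef → vabefani) add -ani.
The other patterns: stems with 1 vowel add ha- … -uv around the stem; stems with 3 vowels insert -er- after the first vowel.
So dibid → dibidani.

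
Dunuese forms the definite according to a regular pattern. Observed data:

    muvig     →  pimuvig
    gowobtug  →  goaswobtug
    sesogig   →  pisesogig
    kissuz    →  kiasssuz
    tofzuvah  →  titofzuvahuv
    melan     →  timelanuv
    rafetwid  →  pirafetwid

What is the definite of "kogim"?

pikogim

"kogim" has last vowel 'i'. The stems whose last vowel is 'i' (rafetwid → pirafetwid, sesogig → pisesogig, muvig → pimuvig) add the prefix pi-.
The other patterns: stems whose last vowel is 'u' insert -as- after the first vowel; stems whose last vowel is 'a' add ti- … -uv around the stem.
So kogim → pikogim.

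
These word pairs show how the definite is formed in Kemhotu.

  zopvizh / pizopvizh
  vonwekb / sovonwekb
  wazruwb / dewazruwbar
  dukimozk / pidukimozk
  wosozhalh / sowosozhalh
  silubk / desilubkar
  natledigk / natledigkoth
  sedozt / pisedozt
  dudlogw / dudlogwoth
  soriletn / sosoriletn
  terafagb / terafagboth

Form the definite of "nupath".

silubk and dukimozk both end in -k yet inflect differently (desilubkar, pidukimozk), so the final letter is not what conditions the rule; the second-to-last letter is.
"nupath" has second-to-last letter 't'. The one such stem in the data (soriletn → sosoriletn) adds the prefix so-, so the same rule applies.
So nupath → sonupath.

sonupath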